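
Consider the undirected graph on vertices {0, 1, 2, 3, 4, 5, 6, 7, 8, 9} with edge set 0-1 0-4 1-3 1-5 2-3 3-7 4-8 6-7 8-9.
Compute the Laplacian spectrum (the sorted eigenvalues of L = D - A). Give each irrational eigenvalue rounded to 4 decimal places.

[0, 0.1398, 0.4249, 0.6932, 1, 2, 2.2574, 3.1456, 3.6414, 4.6978]

Each diagonal entry of L is the vertex degree and each off-diagonal entry is -1 where an edge is present, 0 otherwise; in the order [0, 1, 2, 3, 4, 5, 6, 7, 8, 9] the diagonal is [2, 3, 1, 3, 2, 1, 1, 2, 2, 1]. Diagonalising L (or applying a numerical eigensolver to the 10x10 matrix) gives the spectrum above. The single zero eigenvalue shows the graph is connected. By the matrix-tree theorem the graph has (1/10) * product of the nonzero eigenvalues = 1 spanning tree.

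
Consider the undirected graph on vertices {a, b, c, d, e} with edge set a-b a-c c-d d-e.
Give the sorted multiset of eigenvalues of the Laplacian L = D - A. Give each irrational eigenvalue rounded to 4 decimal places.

[0, 0.3820, 1.3820, 2.6180, 3.6180]

Reading degrees in the order [a, b, c, d, e] gives [2, 1, 2, 2, 1]; set D = diag(2, 1, 2, 2, 1) and form L = D - A. L is symmetric positive semidefinite, so every eigenvalue is real and nonnegative. The single zero eigenvalue shows the graph is connected. The eigenvalues sum to 8, which equals trace(L) = 2|E|. There is one zero in the spectrum, matching the 1 component.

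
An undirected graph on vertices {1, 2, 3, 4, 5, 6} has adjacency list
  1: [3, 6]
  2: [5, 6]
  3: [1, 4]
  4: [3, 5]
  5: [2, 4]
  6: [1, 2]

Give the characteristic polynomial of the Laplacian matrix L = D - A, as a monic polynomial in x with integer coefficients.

x^6 - 12x^5 + 54x^4 - 112x^3 + 105x^2 - 36x

With the vertex order [1, 2, 3, 4, 5, 6], the degrees are [2, 2, 2, 2, 2, 2], giving D = diag(2, 2, 2, 2, 2, 2) and L = D - A. The eigenvalues of L are [0, 1, 1, 3, 3, 4]; the characteristic polynomial is the product of (x - lambda_i), which multiplies out to x^6 - 12x^5 + 54x^4 - 112x^3 + 105x^2 - 36x. The constant term is 0 because L is singular (the all-ones vector lies in its kernel).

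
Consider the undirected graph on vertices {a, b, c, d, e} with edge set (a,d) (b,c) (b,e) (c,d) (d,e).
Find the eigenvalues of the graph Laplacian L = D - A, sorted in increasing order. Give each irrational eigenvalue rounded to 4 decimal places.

Each diagonal entry of L is the vertex degree and each off-diagonal entry is -1 where an edge is present, 0 otherwise; in the order [a, b, c, d, e] the diagonal is [1, 2, 2, 3, 2]. Diagonalising L (or applying a numerical eigensolver to the 5x5 matrix) gives the spectrum above. The eigenvalues sum to 10, which equals trace(L) = 2|E|.

[0, 0.8299, 2, 2.6889, 4.4812]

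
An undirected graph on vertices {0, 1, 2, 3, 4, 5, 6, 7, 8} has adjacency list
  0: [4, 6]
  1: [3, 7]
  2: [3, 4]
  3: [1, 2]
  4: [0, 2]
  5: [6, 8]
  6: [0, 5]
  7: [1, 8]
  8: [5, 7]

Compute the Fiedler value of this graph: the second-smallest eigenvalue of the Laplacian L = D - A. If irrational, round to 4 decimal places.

0.4679

With the vertex order [0, 1, 2, 3, 4, 5, 6, 7, 8], the degrees are [2, 2, 2, 2, 2, 2, 2, 2, 2], giving D = diag(2, 2, 2, 2, 2, 2, 2, 2, 2) and L = D - A. The sorted Laplacian eigenvalues are [0, 0.4679, 0.4679, 1.6527, 1.6527, 3, 3, 3.8794, 3.8794]; the algebraic connectivity is the second entry, 0.4679. The largest eigenvalue, 3.8794, is at most the vertex count 9.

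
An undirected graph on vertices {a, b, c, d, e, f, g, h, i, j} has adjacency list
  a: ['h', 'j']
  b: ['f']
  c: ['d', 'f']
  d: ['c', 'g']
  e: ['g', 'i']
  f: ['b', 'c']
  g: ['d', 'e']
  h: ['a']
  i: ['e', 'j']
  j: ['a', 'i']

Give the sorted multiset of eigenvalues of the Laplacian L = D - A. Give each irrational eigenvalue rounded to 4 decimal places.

Reading degrees in the order [a, b, c, d, e, f, g, h, i, j] gives [2, 1, 2, 2, 2, 2, 2, 1, 2, 2]; set D = diag(2, 1, 2, 2, 2, 2, 2, 1, 2, 2) and form L = D - A. The multiplicity of 0 as a Laplacian eigenvalue equals the number of connected components. The single zero eigenvalue shows the graph is connected. The largest eigenvalue, 3.9021, is at most the vertex count 10. By the matrix-tree theorem the graph has (1/10) * product of the nonzero eigenvalues = 1 spanning tree.

[0, 0.0979, 0.3820, 0.8244, 1.3820, 2, 2.6180, 3.1756, 3.6180, 3.9021]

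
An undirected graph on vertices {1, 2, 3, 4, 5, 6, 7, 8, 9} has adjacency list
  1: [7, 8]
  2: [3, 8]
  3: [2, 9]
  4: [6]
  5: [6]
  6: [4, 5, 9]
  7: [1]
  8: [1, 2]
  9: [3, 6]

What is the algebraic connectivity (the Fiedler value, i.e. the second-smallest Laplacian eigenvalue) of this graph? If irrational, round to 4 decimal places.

With the vertex order [1, 2, 3, 4, 5, 6, 7, 8, 9], the degrees are [2, 2, 2, 1, 1, 3, 1, 2, 2], giving D = diag(2, 2, 2, 1, 1, 3, 1, 2, 2) and L = D - A. The sorted Laplacian eigenvalues are [0, 0.1289, 0.5540, 1, 1.2613, 2.1326, 3, 3.6881, 4.2350]; the algebraic connectivity is the second entry, 0.1289.

0.1289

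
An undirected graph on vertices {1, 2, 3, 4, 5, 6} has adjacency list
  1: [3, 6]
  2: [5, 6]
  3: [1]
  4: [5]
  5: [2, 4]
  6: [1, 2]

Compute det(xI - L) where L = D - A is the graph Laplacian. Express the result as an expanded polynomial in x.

Each diagonal entry of L is the vertex degree and each off-diagonal entry is -1 where an edge is present, 0 otherwise; in the order [1, 2, 3, 4, 5, 6] the diagonal is [2, 2, 1, 1, 2, 2]. Computing det(xI - L) by cofactor expansion (or equivalently via sum-over-permutations) gives x^6 - 10x^5 + 36x^4 - 56x^3 + 35x^2 - 6x. The constant term is 0 because L is singular (the all-ones vector lies in its kernel). There is one zero in the spectrum, matching the 1 component. The eigenvalues sum to 10, which equals trace(L) = 2|E|.

x^6 - 10x^5 + 36x^4 - 56x^3 + 35x^2 - 6x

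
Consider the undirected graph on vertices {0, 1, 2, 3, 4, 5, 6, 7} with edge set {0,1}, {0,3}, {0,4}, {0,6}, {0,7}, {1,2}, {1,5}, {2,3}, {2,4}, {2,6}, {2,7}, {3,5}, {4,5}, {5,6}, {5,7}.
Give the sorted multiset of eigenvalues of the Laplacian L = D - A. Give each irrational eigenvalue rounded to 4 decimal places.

Reading degrees in the order [0, 1, 2, 3, 4, 5, 6, 7] gives [5, 3, 5, 3, 3, 5, 3, 3]; set D = diag(5, 3, 5, 3, 3, 5, 3, 3) and form L = D - A. Since every row of L sums to 0, the all-ones vector is in the kernel and 0 is an eigenvalue. The largest eigenvalue, 8, is at most the vertex count 8. The eigenvalues sum to 30, which equals trace(L) = 2|E|.

[0, 3, 3, 3, 3, 5, 5, 8]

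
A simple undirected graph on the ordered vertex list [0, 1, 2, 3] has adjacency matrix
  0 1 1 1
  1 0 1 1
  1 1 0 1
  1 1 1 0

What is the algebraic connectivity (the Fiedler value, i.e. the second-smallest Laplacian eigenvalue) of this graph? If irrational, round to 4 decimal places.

Each diagonal entry of L is the vertex degree and each off-diagonal entry is -1 where an edge is present, 0 otherwise; in the order [0, 1, 2, 3] the diagonal is [3, 3, 3, 3]. Computing the eigenvalues of L and sorting gives [0, 4, 4, 4]. The Fiedler value lambda_2 = 4 is strictly positive, so the graph is connected. The largest eigenvalue, 4, is at most the vertex count 4.

4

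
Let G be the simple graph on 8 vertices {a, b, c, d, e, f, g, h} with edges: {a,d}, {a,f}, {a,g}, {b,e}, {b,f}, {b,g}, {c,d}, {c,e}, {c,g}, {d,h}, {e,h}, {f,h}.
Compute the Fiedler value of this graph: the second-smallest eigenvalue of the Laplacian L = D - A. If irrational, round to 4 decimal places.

With the vertex order [a, b, c, d, e, f, g, h], the degrees are [3, 3, 3, 3, 3, 3, 3, 3], giving D = diag(3, 3, 3, 3, 3, 3, 3, 3) and L = D - A. The smallest Laplacian eigenvalue is always 0. The next one, lambda_2 = 2, measures how hard the graph is to disconnect: larger values mean better connectivity. The largest eigenvalue, 6, is at most the vertex count 8.

2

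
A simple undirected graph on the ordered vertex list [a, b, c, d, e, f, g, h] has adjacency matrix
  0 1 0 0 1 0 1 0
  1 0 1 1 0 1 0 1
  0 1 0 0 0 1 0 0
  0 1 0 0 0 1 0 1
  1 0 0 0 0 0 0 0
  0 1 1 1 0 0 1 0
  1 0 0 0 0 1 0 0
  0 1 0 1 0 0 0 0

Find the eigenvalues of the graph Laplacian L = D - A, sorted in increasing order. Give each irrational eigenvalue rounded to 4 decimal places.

[0, 0.6190, 1.4246, 1.8019, 3.2310, 3.5628, 5.0996, 6.2611]

Each diagonal entry of L is the vertex degree and each off-diagonal entry is -1 where an edge is present, 0 otherwise; in the order [a, b, c, d, e, f, g, h] the diagonal is [3, 5, 2, 3, 1, 4, 2, 2]. Since every row of L sums to 0, the all-ones vector is in the kernel and 0 is an eigenvalue.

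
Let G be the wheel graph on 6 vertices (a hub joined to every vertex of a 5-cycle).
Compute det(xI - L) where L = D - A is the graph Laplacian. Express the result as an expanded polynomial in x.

x^6 - 20x^5 + 155x^4 - 580x^3 + 1045x^2 - 726x

The graph has 6 vertices and degree multiset [5, 3, 3, 3, 3, 3]; D is the diagonal matrix of degrees and L = D - A. L has integer entries, so p(x) = det(xI - L) has integer coefficients. Expanding the determinant yields x^6 - 20x^5 + 155x^4 - 580x^3 + 1045x^2 - 726x. The coefficient of x^5 equals -trace(L) = -20, matching the sum of degrees. By the matrix-tree theorem the graph has (1/6) * product of the nonzero eigenvalues = 121 spanning trees. The largest eigenvalue, 6, is at most the vertex count 6.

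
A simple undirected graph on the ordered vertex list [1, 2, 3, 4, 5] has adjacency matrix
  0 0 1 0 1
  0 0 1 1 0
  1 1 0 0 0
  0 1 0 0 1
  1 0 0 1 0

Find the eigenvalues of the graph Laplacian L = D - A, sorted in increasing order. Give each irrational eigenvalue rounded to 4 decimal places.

[0, 1.3820, 1.3820, 3.6180, 3.6180]

Each diagonal entry of L is the vertex degree and each off-diagonal entry is -1 where an edge is present, 0 otherwise; in the order [1, 2, 3, 4, 5] the diagonal is [2, 2, 2, 2, 2]. Diagonalising L (or applying a numerical eigensolver to the 5x5 matrix) gives the spectrum above. The single zero eigenvalue shows the graph is connected. The eigenvalues sum to 10, which equals trace(L) = 2|E|.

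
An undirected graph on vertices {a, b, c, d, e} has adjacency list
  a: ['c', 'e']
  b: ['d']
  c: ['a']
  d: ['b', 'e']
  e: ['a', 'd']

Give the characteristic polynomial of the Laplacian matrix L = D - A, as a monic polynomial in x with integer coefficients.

With the vertex order [a, b, c, d, e], the degrees are [2, 1, 1, 2, 2], giving D = diag(2, 1, 1, 2, 2) and L = D - A. L has integer entries, so p(x) = det(xI - L) has integer coefficients. Expanding the determinant yields x^5 - 8x^4 + 21x^3 - 20x^2 + 5x. The constant term is 0 because L is singular (the all-ones vector lies in its kernel). The largest eigenvalue, 3.6180, is at most the vertex count 5.

x^5 - 8x^4 + 21x^3 - 20x^2 + 5x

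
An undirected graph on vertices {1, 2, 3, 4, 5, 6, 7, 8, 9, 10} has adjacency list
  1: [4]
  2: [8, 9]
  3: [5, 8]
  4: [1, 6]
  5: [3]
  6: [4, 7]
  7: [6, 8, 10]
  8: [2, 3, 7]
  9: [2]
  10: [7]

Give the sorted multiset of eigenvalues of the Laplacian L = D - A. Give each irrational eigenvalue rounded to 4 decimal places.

[0, 0.1700, 0.3820, 0.5078, 1.3820, 1.6959, 2.6180, 2.8758, 3.6180, 4.7505]

Each diagonal entry of L is the vertex degree and each off-diagonal entry is -1 where an edge is present, 0 otherwise; in the order [1, 2, 3, 4, 5, 6, 7, 8, 9, 10] the diagonal is [1, 2, 2, 2, 1, 2, 3, 3, 1, 1]. Since every row of L sums to 0, the all-ones vector is in the kernel and 0 is an eigenvalue. The single zero eigenvalue shows the graph is connected. The largest eigenvalue, 4.7505, is at most the vertex count 10.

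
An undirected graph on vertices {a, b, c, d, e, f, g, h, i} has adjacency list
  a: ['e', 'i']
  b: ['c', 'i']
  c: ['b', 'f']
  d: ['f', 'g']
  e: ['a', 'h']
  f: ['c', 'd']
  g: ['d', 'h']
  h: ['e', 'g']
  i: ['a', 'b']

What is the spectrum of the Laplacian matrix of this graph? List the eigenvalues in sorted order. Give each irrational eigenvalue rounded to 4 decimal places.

[0, 0.4679, 0.4679, 1.6527, 1.6527, 3, 3, 3.8794, 3.8794]

With the vertex order [a, b, c, d, e, f, g, h, i], the degrees are [2, 2, 2, 2, 2, 2, 2, 2, 2], giving D = diag(2, 2, 2, 2, 2, 2, 2, 2, 2) and L = D - A. Since every row of L sums to 0, the all-ones vector is in the kernel and 0 is an eigenvalue. By the matrix-tree theorem the graph has (1/9) * product of the nonzero eigenvalues = 9 spanning trees. There is one zero in the spectrum, matching the 1 component.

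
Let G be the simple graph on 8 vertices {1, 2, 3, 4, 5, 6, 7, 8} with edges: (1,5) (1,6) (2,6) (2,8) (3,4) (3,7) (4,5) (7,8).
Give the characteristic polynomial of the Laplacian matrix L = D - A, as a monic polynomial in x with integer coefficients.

x^8 - 16x^7 + 104x^6 - 352x^5 + 660x^4 - 672x^3 + 336x^2 - 64x

With the vertex order [1, 2, 3, 4, 5, 6, 7, 8], the degrees are [2, 2, 2, 2, 2, 2, 2, 2], giving D = diag(2, 2, 2, 2, 2, 2, 2, 2) and L = D - A. Computing det(xI - L) by cofactor expansion (or equivalently via sum-over-permutations) gives x^8 - 16x^7 + 104x^6 - 352x^5 + 660x^4 - 672x^3 + 336x^2 - 64x. The coefficient of x^7 equals -trace(L) = -16, matching the sum of degrees. The eigenvalues sum to 16, which equals trace(L) = 2|E|.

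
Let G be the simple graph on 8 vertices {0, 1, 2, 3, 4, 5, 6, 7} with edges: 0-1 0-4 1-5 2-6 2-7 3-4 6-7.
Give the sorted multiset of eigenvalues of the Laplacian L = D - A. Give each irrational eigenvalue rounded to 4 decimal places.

Reading degrees in the order [0, 1, 2, 3, 4, 5, 6, 7] gives [2, 2, 2, 1, 2, 1, 2, 2]; set D = diag(2, 2, 2, 1, 2, 1, 2, 2) and form L = D - A. Since every row of L sums to 0, the all-ones vector is in the kernel and 0 is an eigenvalue. The 2 zero eigenvalues correspond to the 2 connected components. There are 2 zeros in the spectrum, matching the 2 components.

[0, 0, 0.3820, 1.3820, 2.6180, 3, 3, 3.6180]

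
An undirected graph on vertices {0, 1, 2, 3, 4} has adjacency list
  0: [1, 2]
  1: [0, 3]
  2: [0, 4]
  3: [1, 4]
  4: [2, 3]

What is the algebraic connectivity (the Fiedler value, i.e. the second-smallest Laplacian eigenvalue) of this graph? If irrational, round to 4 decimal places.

1.3820

Each diagonal entry of L is the vertex degree and each off-diagonal entry is -1 where an edge is present, 0 otherwise; in the order [0, 1, 2, 3, 4] the diagonal is [2, 2, 2, 2, 2]. The sorted Laplacian eigenvalues are [0, 1.3820, 1.3820, 3.6180, 3.6180]; the algebraic connectivity is the second entry, 1.3820. By the matrix-tree theorem the graph has (1/5) * product of the nonzero eigenvalues = 5 spanning trees.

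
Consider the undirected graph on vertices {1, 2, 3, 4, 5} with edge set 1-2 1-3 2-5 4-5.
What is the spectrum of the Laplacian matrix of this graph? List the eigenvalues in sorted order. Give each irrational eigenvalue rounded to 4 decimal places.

Reading degrees in the order [1, 2, 3, 4, 5] gives [2, 2, 1, 1, 2]; set D = diag(2, 2, 1, 1, 2) and form L = D - A. The multiplicity of 0 as a Laplacian eigenvalue equals the number of connected components. The eigenvalues sum to 8, which equals trace(L) = 2|E|.

[0, 0.3820, 1.3820, 2.6180, 3.6180]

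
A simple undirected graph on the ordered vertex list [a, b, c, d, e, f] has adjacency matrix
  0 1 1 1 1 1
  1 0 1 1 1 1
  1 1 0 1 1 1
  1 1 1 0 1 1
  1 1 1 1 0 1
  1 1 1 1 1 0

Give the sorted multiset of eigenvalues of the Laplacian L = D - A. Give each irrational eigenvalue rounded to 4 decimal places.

[0, 6, 6, 6, 6, 6]

With the vertex order [a, b, c, d, e, f], the degrees are [5, 5, 5, 5, 5, 5], giving D = diag(5, 5, 5, 5, 5, 5) and L = D - A. L is symmetric positive semidefinite, so every eigenvalue is real and nonnegative. The single zero eigenvalue shows the graph is connected. There is one zero in the spectrum, matching the 1 component.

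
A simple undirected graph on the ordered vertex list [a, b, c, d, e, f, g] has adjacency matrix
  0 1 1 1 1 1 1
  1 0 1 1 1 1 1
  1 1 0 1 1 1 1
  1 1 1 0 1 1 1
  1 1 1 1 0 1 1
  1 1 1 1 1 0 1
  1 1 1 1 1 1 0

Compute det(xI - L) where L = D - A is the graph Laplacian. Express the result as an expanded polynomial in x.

x^7 - 42x^6 + 735x^5 - 6860x^4 + 36015x^3 - 100842x^2 + 117649x

Each diagonal entry of L is the vertex degree and each off-diagonal entry is -1 where an edge is present, 0 otherwise; in the order [a, b, c, d, e, f, g] the diagonal is [6, 6, 6, 6, 6, 6, 6]. L has integer entries, so p(x) = det(xI - L) has integer coefficients. Expanding the determinant yields x^7 - 42x^6 + 735x^5 - 6860x^4 + 36015x^3 - 100842x^2 + 117649x. The coefficient of x^6 equals -trace(L) = -42, matching the sum of degrees. There is one zero in the spectrum, matching the 1 component. The largest eigenvalue, 7, is at most the vertex count 7.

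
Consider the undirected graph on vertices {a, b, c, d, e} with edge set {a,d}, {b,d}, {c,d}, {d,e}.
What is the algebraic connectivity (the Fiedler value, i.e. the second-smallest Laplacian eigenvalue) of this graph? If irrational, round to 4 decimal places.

With the vertex order [a, b, c, d, e], the degrees are [1, 1, 1, 4, 1], giving D = diag(1, 1, 1, 4, 1) and L = D - A. The sorted Laplacian eigenvalues are [0, 1, 1, 1, 5]; the algebraic connectivity is the second entry, 1. The eigenvalues sum to 8, which equals trace(L) = 2|E|.

1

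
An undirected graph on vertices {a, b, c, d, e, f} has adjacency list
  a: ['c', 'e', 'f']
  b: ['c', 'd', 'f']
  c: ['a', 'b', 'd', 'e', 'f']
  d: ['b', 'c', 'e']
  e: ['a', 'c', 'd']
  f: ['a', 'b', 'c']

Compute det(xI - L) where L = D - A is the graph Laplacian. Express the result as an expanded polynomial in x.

With the vertex order [a, b, c, d, e, f], the degrees are [3, 3, 5, 3, 3, 3], giving D = diag(3, 3, 5, 3, 3, 3) and L = D - A. Computing det(xI - L) by cofactor expansion (or equivalently via sum-over-permutations) gives x^6 - 20x^5 + 155x^4 - 580x^3 + 1045x^2 - 726x. Since p(0) = det(-L) = 0, x divides p(x). The eigenvalues sum to 20, which equals trace(L) = 2|E|.

x^6 - 20x^5 + 155x^4 - 580x^3 + 1045x^2 - 726x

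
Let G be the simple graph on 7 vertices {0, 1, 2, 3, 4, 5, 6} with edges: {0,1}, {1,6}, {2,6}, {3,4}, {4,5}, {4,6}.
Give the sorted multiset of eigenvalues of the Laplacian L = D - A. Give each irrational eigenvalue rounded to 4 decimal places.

[0, 0.3217, 0.6802, 1, 2.1397, 3.2297, 4.6287]

Reading degrees in the order [0, 1, 2, 3, 4, 5, 6] gives [1, 2, 1, 1, 3, 1, 3]; set D = diag(1, 2, 1, 1, 3, 1, 3) and form L = D - A. Diagonalising L (or applying a numerical eigensolver to the 7x7 matrix) gives the spectrum above. The single zero eigenvalue shows the graph is connected.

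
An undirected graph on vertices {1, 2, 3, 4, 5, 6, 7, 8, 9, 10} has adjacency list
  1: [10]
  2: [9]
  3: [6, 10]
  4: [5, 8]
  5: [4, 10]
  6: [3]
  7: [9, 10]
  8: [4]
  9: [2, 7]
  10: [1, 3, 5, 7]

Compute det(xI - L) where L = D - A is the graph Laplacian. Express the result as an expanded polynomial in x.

With the vertex order [1, 2, 3, 4, 5, 6, 7, 8, 9, 10], the degrees are [1, 1, 2, 2, 2, 1, 2, 1, 2, 4], giving D = diag(1, 1, 2, 2, 2, 1, 2, 1, 2, 4) and L = D - A. Computing det(xI - L) by cofactor expansion (or equivalently via sum-over-permutations) gives x^10 - 18x^9 + 133x^8 - 526x^7 + 1214x^6 - 1670x^5 + 1341x^4 - 590x^3 + 126x^2 - 10x. The coefficient of x^9 equals -trace(L) = -18, matching the sum of degrees.

x^10 - 18x^9 + 133x^8 - 526x^7 + 1214x^6 - 1670x^5 + 1341x^4 - 590x^3 + 126x^2 - 10x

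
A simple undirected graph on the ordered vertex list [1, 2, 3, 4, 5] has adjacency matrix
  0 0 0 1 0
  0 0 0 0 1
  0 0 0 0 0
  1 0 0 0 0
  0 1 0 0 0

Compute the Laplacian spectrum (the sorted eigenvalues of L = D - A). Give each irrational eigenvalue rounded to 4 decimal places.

[0, 0, 0, 2, 2]

Each diagonal entry of L is the vertex degree and each off-diagonal entry is -1 where an edge is present, 0 otherwise; in the order [1, 2, 3, 4, 5] the diagonal is [1, 1, 0, 1, 1]. L is symmetric positive semidefinite, so every eigenvalue is real and nonnegative. The 3 zero eigenvalues correspond to the 3 connected components. There are 3 zeros in the spectrum, matching the 3 components.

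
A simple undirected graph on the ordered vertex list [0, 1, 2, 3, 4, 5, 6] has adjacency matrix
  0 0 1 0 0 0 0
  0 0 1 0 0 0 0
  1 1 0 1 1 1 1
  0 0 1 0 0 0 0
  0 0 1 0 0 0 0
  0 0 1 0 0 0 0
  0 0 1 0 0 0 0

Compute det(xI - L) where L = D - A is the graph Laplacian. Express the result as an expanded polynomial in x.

Each diagonal entry of L is the vertex degree and each off-diagonal entry is -1 where an edge is present, 0 otherwise; in the order [0, 1, 2, 3, 4, 5, 6] the diagonal is [1, 1, 6, 1, 1, 1, 1]. Computing det(xI - L) by cofactor expansion (or equivalently via sum-over-permutations) gives x^7 - 12x^6 + 45x^5 - 80x^4 + 75x^3 - 36x^2 + 7x. Since p(0) = det(-L) = 0, x divides p(x).

x^7 - 12x^6 + 45x^5 - 80x^4 + 75x^3 - 36x^2 + 7x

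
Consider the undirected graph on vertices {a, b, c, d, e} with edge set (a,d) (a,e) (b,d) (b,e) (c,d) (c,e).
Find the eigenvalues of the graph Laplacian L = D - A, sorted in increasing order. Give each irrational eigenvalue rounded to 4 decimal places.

[0, 2, 2, 3, 5]

With the vertex order [a, b, c, d, e], the degrees are [2, 2, 2, 3, 3], giving D = diag(2, 2, 2, 3, 3) and L = D - A. Diagonalising L (or applying a numerical eigensolver to the 5x5 matrix) gives the spectrum above. The largest eigenvalue, 5, is at most the vertex count 5. By the matrix-tree theorem the graph has (1/5) * product of the nonzero eigenvalues = 12 spanning trees.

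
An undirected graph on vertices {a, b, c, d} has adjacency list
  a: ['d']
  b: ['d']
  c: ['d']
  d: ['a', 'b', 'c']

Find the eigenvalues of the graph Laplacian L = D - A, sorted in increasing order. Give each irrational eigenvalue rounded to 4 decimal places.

[0, 1, 1, 4]

Reading degrees in the order [a, b, c, d] gives [1, 1, 1, 3]; set D = diag(1, 1, 1, 3) and form L = D - A. L is symmetric positive semidefinite, so every eigenvalue is real and nonnegative. By the matrix-tree theorem the graph has (1/4) * product of the nonzero eigenvalues = 1 spanning tree.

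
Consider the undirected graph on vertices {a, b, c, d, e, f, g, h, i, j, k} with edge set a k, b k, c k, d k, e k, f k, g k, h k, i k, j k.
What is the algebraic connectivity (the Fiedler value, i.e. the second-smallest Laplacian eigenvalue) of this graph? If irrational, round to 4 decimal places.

1

Each diagonal entry of L is the vertex degree and each off-diagonal entry is -1 where an edge is present, 0 otherwise; in the order [a, b, c, d, e, f, g, h, i, j, k] the diagonal is [1, 1, 1, 1, 1, 1, 1, 1, 1, 1, 10]. The sorted Laplacian eigenvalues are [0, 1, 1, 1, 1, 1, 1, 1, 1, 1, 11]; the algebraic connectivity is the second entry, 1.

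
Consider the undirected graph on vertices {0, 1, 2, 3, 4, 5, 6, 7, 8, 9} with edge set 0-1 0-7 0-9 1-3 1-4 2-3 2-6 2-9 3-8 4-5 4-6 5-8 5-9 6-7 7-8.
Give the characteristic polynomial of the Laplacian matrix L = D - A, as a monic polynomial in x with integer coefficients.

x^10 - 30x^9 + 390x^8 - 2880x^7 + 13305x^6 - 39882x^5 + 77640x^4 - 94800x^3 + 66000x^2 - 20000x

With the vertex order [0, 1, 2, 3, 4, 5, 6, 7, 8, 9], the degrees are [3, 3, 3, 3, 3, 3, 3, 3, 3, 3], giving D = diag(3, 3, 3, 3, 3, 3, 3, 3, 3, 3) and L = D - A. Computing det(xI - L) by cofactor expansion (or equivalently via sum-over-permutations) gives x^10 - 30x^9 + 390x^8 - 2880x^7 + 13305x^6 - 39882x^5 + 77640x^4 - 94800x^3 + 66000x^2 - 20000x. The constant term is 0 because L is singular (the all-ones vector lies in its kernel). By the matrix-tree theorem the graph has (1/10) * product of the nonzero eigenvalues = 2000 spanning trees. The eigenvalues sum to 30, which equals trace(L) = 2|E|.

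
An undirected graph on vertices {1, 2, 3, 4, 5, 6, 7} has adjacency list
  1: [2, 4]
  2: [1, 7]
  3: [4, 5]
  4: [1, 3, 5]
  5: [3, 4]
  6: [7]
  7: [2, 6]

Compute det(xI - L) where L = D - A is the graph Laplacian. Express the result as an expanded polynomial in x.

With the vertex order [1, 2, 3, 4, 5, 6, 7], the degrees are [2, 2, 2, 3, 2, 1, 2], giving D = diag(2, 2, 2, 3, 2, 1, 2) and L = D - A. Computing det(xI - L) by cofactor expansion (or equivalently via sum-over-permutations) gives x^7 - 14x^6 + 76x^5 - 200x^4 + 258x^3 - 142x^2 + 21x. Since p(0) = det(-L) = 0, x divides p(x). There is one zero in the spectrum, matching the 1 component.

x^7 - 14x^6 + 76x^5 - 200x^4 + 258x^3 - 142x^2 + 21x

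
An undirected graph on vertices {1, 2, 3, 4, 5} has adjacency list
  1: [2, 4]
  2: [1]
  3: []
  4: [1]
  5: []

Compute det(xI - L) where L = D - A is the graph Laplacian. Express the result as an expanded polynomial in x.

x^5 - 4x^4 + 3x^3

With the vertex order [1, 2, 3, 4, 5], the degrees are [2, 1, 0, 1, 0], giving D = diag(2, 1, 0, 1, 0) and L = D - A. The eigenvalues of L are [0, 0, 0, 1, 3]; the characteristic polynomial is the product of (x - lambda_i), which multiplies out to x^5 - 4x^4 + 3x^3. Since p(0) = det(-L) = 0, x divides p(x). There are 3 zeros in the spectrum, matching the 3 components.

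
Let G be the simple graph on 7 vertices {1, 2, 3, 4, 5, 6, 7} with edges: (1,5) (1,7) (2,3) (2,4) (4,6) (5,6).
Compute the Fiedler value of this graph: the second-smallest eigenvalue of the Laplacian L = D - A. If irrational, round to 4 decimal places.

0.1981

With the vertex order [1, 2, 3, 4, 5, 6, 7], the degrees are [2, 2, 1, 2, 2, 2, 1], giving D = diag(2, 2, 1, 2, 2, 2, 1) and L = D - A. Computing the eigenvalues of L and sorting gives [0, 0.1981, 0.7530, 1.5550, 2.4450, 3.2470, 3.8019]. The Fiedler value lambda_2 = 0.1981 is strictly positive, so the graph is connected. There is one zero in the spectrum, matching the 1 component.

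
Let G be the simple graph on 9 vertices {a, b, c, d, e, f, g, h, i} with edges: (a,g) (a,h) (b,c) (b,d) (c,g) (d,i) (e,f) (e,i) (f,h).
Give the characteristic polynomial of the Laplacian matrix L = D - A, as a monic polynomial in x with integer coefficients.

Each diagonal entry of L is the vertex degree and each off-diagonal entry is -1 where an edge is present, 0 otherwise; in the order [a, b, c, d, e, f, g, h, i] the diagonal is [2, 2, 2, 2, 2, 2, 2, 2, 2]. Computing det(xI - L) by cofactor expansion (or equivalently via sum-over-permutations) gives x^9 - 18x^8 + 135x^7 - 546x^6 + 1287x^5 - 1782x^4 + 1386x^3 - 540x^2 + 81x. Since p(0) = det(-L) = 0, x divides p(x).

x^9 - 18x^8 + 135x^7 - 546x^6 + 1287x^5 - 1782x^4 + 1386x^3 - 540x^2 + 81x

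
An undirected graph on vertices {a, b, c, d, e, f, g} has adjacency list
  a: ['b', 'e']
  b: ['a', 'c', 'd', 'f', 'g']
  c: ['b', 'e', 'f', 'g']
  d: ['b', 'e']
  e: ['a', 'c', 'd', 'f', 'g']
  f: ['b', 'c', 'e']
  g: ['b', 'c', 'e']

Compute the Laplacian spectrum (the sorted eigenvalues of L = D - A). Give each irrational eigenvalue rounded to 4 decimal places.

Reading degrees in the order [a, b, c, d, e, f, g] gives [2, 5, 4, 2, 5, 3, 3]; set D = diag(2, 5, 4, 2, 5, 3, 3) and form L = D - A. L is symmetric positive semidefinite, so every eigenvalue is real and nonnegative. The largest eigenvalue, 7, is at most the vertex count 7.

[0, 2, 2, 3, 5, 5, 7]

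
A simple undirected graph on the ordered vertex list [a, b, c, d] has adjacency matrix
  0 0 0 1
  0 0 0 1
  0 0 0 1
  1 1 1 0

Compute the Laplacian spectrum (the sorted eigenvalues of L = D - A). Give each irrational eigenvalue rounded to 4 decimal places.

[0, 1, 1, 4]

Each diagonal entry of L is the vertex degree and each off-diagonal entry is -1 where an edge is present, 0 otherwise; in the order [a, b, c, d] the diagonal is [1, 1, 1, 3]. L is symmetric positive semidefinite, so every eigenvalue is real and nonnegative. The single zero eigenvalue shows the graph is connected.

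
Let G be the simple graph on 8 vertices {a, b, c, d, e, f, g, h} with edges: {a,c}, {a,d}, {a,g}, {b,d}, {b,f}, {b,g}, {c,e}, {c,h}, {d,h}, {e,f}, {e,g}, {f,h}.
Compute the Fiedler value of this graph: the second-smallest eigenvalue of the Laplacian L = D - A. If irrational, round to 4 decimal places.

2

With the vertex order [a, b, c, d, e, f, g, h], the degrees are [3, 3, 3, 3, 3, 3, 3, 3], giving D = diag(3, 3, 3, 3, 3, 3, 3, 3) and L = D - A. Computing the eigenvalues of L and sorting gives [0, 2, 2, 2, 4, 4, 4, 6]. The Fiedler value lambda_2 = 2 is strictly positive, so the graph is connected. There is one zero in the spectrum, matching the 1 component.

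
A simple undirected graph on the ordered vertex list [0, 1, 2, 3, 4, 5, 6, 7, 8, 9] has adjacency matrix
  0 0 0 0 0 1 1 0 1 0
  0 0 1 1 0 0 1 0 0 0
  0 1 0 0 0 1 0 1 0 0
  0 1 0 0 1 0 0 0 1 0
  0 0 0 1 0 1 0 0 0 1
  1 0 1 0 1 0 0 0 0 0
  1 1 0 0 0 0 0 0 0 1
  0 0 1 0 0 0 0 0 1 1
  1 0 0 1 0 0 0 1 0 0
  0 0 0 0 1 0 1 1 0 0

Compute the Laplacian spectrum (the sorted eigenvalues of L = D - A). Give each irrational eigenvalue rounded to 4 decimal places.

Each diagonal entry of L is the vertex degree and each off-diagonal entry is -1 where an edge is present, 0 otherwise; in the order [0, 1, 2, 3, 4, 5, 6, 7, 8, 9] the diagonal is [3, 3, 3, 3, 3, 3, 3, 3, 3, 3]. L is symmetric positive semidefinite, so every eigenvalue is real and nonnegative. By the matrix-tree theorem the graph has (1/10) * product of the nonzero eigenvalues = 2000 spanning trees. There is one zero in the spectrum, matching the 1 component.

[0, 2, 2, 2, 2, 2, 5, 5, 5, 5]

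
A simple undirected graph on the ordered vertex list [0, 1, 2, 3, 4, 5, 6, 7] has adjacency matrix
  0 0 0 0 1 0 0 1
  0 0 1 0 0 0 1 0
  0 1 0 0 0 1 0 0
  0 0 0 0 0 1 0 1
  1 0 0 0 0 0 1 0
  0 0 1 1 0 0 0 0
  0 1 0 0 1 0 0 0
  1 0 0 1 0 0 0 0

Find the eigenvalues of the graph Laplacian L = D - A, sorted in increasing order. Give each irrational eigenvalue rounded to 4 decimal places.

[0, 0.5858, 0.5858, 2, 2, 3.4142, 3.4142, 4]

Reading degrees in the order [0, 1, 2, 3, 4, 5, 6, 7] gives [2, 2, 2, 2, 2, 2, 2, 2]; set D = diag(2, 2, 2, 2, 2, 2, 2, 2) and form L = D - A. The multiplicity of 0 as a Laplacian eigenvalue equals the number of connected components. By the matrix-tree theorem the graph has (1/8) * product of the nonzero eigenvalues = 8 spanning trees. The largest eigenvalue, 4, is at most the vertex count 8.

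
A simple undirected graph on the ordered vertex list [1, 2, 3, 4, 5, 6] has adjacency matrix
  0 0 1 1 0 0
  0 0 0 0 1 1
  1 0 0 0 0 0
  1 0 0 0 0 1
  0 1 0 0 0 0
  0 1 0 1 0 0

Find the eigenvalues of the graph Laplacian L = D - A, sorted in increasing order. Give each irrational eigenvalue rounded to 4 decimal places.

[0, 0.2679, 1, 2, 3, 3.7321]

Each diagonal entry of L is the vertex degree and each off-diagonal entry is -1 where an edge is present, 0 otherwise; in the order [1, 2, 3, 4, 5, 6] the diagonal is [2, 2, 1, 2, 1, 2]. L is symmetric positive semidefinite, so every eigenvalue is real and nonnegative. The single zero eigenvalue shows the graph is connected. The largest eigenvalue, 3.7321, is at most the vertex count 6.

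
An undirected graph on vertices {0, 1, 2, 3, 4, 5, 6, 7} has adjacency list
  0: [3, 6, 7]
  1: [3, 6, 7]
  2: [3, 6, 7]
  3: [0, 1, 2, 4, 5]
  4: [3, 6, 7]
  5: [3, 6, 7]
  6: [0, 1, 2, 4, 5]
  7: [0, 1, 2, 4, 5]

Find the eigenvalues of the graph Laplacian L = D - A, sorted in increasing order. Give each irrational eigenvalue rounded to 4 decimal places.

With the vertex order [0, 1, 2, 3, 4, 5, 6, 7], the degrees are [3, 3, 3, 5, 3, 3, 5, 5], giving D = diag(3, 3, 3, 5, 3, 3, 5, 5) and L = D - A. The multiplicity of 0 as a Laplacian eigenvalue equals the number of connected components. The eigenvalues sum to 30, which equals trace(L) = 2|E|.

[0, 3, 3, 3, 3, 5, 5, 8]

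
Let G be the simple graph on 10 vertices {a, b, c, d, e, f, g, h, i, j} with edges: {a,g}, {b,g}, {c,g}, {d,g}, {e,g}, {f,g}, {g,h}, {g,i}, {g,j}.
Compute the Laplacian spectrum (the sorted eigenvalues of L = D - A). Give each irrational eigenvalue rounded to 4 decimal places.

With the vertex order [a, b, c, d, e, f, g, h, i, j], the degrees are [1, 1, 1, 1, 1, 1, 9, 1, 1, 1], giving D = diag(1, 1, 1, 1, 1, 1, 9, 1, 1, 1) and L = D - A. Diagonalising L (or applying a numerical eigensolver to the 10x10 matrix) gives the spectrum above. The single zero eigenvalue shows the graph is connected. The eigenvalues sum to 18, which equals trace(L) = 2|E|. The largest eigenvalue, 10, is at most the vertex count 10.

[0, 1, 1, 1, 1, 1, 1, 1, 1, 10]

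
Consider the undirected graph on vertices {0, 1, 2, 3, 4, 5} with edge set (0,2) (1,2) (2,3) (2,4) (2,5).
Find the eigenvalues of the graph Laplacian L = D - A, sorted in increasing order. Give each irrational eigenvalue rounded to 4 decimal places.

[0, 1, 1, 1, 1, 6]

Each diagonal entry of L is the vertex degree and each off-diagonal entry is -1 where an edge is present, 0 otherwise; in the order [0, 1, 2, 3, 4, 5] the diagonal is [1, 1, 5, 1, 1, 1]. Since every row of L sums to 0, the all-ones vector is in the kernel and 0 is an eigenvalue. The single zero eigenvalue shows the graph is connected. There is one zero in the spectrum, matching the 1 component.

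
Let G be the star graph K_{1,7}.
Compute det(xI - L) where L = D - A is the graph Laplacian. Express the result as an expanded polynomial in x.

The graph has 8 vertices and degree multiset [7, 1, 1, 1, 1, 1, 1, 1]; D is the diagonal matrix of degrees and L = D - A. Computing det(xI - L) by cofactor expansion (or equivalently via sum-over-permutations) gives x^8 - 14x^7 + 63x^6 - 140x^5 + 175x^4 - 126x^3 + 49x^2 - 8x. The constant term is 0 because L is singular (the all-ones vector lies in its kernel). There is one zero in the spectrum, matching the 1 component.

x^8 - 14x^7 + 63x^6 - 140x^5 + 175x^4 - 126x^3 + 49x^2 - 8x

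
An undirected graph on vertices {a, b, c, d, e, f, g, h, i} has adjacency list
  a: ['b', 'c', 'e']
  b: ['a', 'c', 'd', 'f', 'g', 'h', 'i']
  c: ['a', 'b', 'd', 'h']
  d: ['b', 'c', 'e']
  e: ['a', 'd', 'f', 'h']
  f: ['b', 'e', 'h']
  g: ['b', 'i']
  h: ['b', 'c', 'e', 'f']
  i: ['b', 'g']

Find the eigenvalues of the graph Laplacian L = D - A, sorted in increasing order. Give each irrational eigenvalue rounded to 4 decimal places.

With the vertex order [a, b, c, d, e, f, g, h, i], the degrees are [3, 7, 4, 3, 4, 3, 2, 4, 2], giving D = diag(3, 7, 4, 3, 4, 3, 2, 4, 2) and L = D - A. L is symmetric positive semidefinite, so every eigenvalue is real and nonnegative.

[0, 0.9386, 2.4258, 3, 3, 3.8003, 4.6109, 6.0247, 8.1997]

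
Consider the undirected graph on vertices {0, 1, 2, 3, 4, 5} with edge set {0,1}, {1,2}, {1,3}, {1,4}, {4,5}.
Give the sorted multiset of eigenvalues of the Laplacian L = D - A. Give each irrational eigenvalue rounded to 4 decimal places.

[0, 0.4859, 1, 1, 2.4280, 5.0861]

Each diagonal entry of L is the vertex degree and each off-diagonal entry is -1 where an edge is present, 0 otherwise; in the order [0, 1, 2, 3, 4, 5] the diagonal is [1, 4, 1, 1, 2, 1]. L is symmetric positive semidefinite, so every eigenvalue is real and nonnegative. The single zero eigenvalue shows the graph is connected. By the matrix-tree theorem the graph has (1/6) * product of the nonzero eigenvalues = 1 spanning tree.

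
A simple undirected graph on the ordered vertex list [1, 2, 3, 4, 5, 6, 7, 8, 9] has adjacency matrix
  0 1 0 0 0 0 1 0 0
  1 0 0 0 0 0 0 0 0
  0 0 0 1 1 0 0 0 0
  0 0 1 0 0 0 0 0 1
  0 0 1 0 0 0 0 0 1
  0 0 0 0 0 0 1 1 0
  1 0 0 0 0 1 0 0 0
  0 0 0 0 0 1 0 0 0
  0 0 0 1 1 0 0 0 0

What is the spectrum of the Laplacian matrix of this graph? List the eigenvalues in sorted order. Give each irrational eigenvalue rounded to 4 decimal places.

[0, 0, 0.3820, 1.3820, 2, 2, 2.6180, 3.6180, 4]

Each diagonal entry of L is the vertex degree and each off-diagonal entry is -1 where an edge is present, 0 otherwise; in the order [1, 2, 3, 4, 5, 6, 7, 8, 9] the diagonal is [2, 1, 2, 2, 2, 2, 2, 1, 2]. L is symmetric positive semidefinite, so every eigenvalue is real and nonnegative. The 2 zero eigenvalues correspond to the 2 connected components. There are 2 zeros in the spectrum, matching the 2 components.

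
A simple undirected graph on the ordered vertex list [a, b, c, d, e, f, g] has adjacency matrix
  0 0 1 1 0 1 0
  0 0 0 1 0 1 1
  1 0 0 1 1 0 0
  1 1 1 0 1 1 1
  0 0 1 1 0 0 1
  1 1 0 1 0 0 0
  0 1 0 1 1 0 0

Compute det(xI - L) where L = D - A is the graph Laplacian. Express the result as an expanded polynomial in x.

x^7 - 24x^6 + 231x^5 - 1140x^4 + 3036x^3 - 4128x^2 + 2240x

Each diagonal entry of L is the vertex degree and each off-diagonal entry is -1 where an edge is present, 0 otherwise; in the order [a, b, c, d, e, f, g] the diagonal is [3, 3, 3, 6, 3, 3, 3]. The eigenvalues of L are [0, 2, 2, 4, 4, 5, 7]; the characteristic polynomial is the product of (x - lambda_i), which multiplies out to x^7 - 24x^6 + 231x^5 - 1140x^4 + 3036x^3 - 4128x^2 + 2240x. The coefficient of x^6 equals -trace(L) = -24, matching the sum of degrees. The largest eigenvalue, 7, is at most the vertex count 7. The eigenvalues sum to 24, which equals trace(L) = 2|E|.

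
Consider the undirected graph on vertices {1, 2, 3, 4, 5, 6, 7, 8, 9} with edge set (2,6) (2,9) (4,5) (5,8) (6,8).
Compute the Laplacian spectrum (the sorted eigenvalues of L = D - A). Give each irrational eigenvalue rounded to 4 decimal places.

[0, 0, 0, 0, 0.2679, 1, 2, 3, 3.7321]

Reading degrees in the order [1, 2, 3, 4, 5, 6, 7, 8, 9] gives [0, 2, 0, 1, 2, 2, 0, 2, 1]; set D = diag(0, 2, 0, 1, 2, 2, 0, 2, 1) and form L = D - A. Diagonalising L (or applying a numerical eigensolver to the 9x9 matrix) gives the spectrum above. The 4 zero eigenvalues correspond to the 4 connected components. The eigenvalues sum to 10, which equals trace(L) = 2|E|. There are 4 zeros in the spectrum, matching the 4 components.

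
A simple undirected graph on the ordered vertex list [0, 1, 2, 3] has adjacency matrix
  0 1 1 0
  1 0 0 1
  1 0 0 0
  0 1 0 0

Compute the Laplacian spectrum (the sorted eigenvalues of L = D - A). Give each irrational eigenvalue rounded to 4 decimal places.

[0, 0.5858, 2, 3.4142]

Each diagonal entry of L is the vertex degree and each off-diagonal entry is -1 where an edge is present, 0 otherwise; in the order [0, 1, 2, 3] the diagonal is [2, 2, 1, 1]. The multiplicity of 0 as a Laplacian eigenvalue equals the number of connected components. The single zero eigenvalue shows the graph is connected.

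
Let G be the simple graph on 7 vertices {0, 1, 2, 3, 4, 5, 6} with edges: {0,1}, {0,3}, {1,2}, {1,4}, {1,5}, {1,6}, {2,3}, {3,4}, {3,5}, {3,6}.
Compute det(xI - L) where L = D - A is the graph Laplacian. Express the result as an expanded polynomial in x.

x^7 - 20x^6 + 155x^5 - 600x^4 + 1240x^3 - 1312x^2 + 560x

With the vertex order [0, 1, 2, 3, 4, 5, 6], the degrees are [2, 5, 2, 5, 2, 2, 2], giving D = diag(2, 5, 2, 5, 2, 2, 2) and L = D - A. L has integer entries, so p(x) = det(xI - L) has integer coefficients. Expanding the determinant yields x^7 - 20x^6 + 155x^5 - 600x^4 + 1240x^3 - 1312x^2 + 560x. Since p(0) = det(-L) = 0, x divides p(x). By the matrix-tree theorem the graph has (1/7) * product of the nonzero eigenvalues = 80 spanning trees.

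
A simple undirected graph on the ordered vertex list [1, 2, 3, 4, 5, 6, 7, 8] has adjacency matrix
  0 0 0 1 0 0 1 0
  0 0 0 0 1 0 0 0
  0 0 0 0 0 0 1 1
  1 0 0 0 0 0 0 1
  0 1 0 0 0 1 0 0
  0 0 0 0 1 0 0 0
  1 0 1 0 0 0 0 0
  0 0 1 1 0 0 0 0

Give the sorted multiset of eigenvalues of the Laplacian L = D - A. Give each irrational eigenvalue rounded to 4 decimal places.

[0, 0, 1, 1.3820, 1.3820, 3, 3.6180, 3.6180]

Reading degrees in the order [1, 2, 3, 4, 5, 6, 7, 8] gives [2, 1, 2, 2, 2, 1, 2, 2]; set D = diag(2, 1, 2, 2, 2, 1, 2, 2) and form L = D - A. L is symmetric positive semidefinite, so every eigenvalue is real and nonnegative. The 2 zero eigenvalues correspond to the 2 connected components. There are 2 zeros in the spectrum, matching the 2 components.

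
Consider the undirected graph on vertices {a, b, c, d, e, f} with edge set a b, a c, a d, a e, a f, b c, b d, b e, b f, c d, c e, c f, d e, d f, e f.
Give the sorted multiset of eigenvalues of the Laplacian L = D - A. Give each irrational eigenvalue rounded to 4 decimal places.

[0, 6, 6, 6, 6, 6]

With the vertex order [a, b, c, d, e, f], the degrees are [5, 5, 5, 5, 5, 5], giving D = diag(5, 5, 5, 5, 5, 5) and L = D - A. L is symmetric positive semidefinite, so every eigenvalue is real and nonnegative. The single zero eigenvalue shows the graph is connected. The largest eigenvalue, 6, is at most the vertex count 6. There is one zero in the spectrum, matching the 1 component.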